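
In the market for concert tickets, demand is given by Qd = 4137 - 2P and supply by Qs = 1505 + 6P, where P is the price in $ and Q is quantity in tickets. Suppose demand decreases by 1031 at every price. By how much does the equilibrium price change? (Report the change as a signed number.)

Set Qd = Qs: 4137 - 2P = 1505 + 6P, so 2632 = 8P and P* = 329.
Plugging P* into demand: Q* = 4137 - 2(329) = 3479.
After the shift, demand is Qd = 3106 - 2P.
New equilibrium: 1601 = 8P, so P = 200.125 and Q = 2705.75.
ΔP = 200.125 - 329 = -128.875.

ΔP = -128.875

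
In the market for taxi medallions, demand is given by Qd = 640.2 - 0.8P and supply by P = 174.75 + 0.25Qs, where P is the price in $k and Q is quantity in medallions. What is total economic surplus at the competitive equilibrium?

Total surplus = 130416.75

Solving each curve for Q: Qs = -699 + 4P.
At equilibrium Qd = Qs, so 640.2 - 0.8P = -699 + 4P; collecting terms, 1339.2 = 4.8P and P* = 279.
From the demand curve, Q* = 640.2 - 0.8(279) = 417.
Demand choke price = 800.25; supply choke price = 174.75. CS = ½(800.25 - 279)(417) = 108680.625; PS = ½(279 - 174.75)(417) = 21736.125. Total surplus = 130416.75.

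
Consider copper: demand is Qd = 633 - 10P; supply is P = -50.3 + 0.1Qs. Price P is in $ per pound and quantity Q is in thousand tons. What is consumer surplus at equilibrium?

Consumer surplus = 16131.2

In direct form, Qs = 503 + 10P.
At equilibrium Qd = Qs, so 633 - 10P = 503 + 10P; collecting terms, 130 = 20P and P* = 6.5.
From the demand curve, Q* = 633 - 10(6.5) = 568.
Demand choke price (Qd = 0): P = 633/10 = 63.3. Consumer surplus = ½ × (63.3 - 6.5) × 568 = 16131.2.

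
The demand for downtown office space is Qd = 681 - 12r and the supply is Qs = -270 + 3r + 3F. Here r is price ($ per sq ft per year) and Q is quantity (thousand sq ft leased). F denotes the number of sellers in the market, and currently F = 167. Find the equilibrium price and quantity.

With F = 167, supply is Qs = 231 + 3r.
At equilibrium Qd = Qs, so 681 - 12r = 231 + 3r; collecting terms, 450 = 15r and r* = 30.
Plugging r* into demand: Q* = 681 - 12(30) = 321.

r* = 30, Q* = 321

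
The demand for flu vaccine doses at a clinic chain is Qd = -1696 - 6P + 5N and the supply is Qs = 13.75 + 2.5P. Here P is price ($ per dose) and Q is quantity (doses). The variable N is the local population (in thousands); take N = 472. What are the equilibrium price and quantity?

With N = 472, demand is Qd = 664 - 6P.
Equating demand and supply, 664 - 6P = 13.75 + 2.5P gives 8.5P = 650.25, so P* = 76.5.
Plugging P* into demand: Q* = 664 - 6(76.5) = 205.

P* = 76.5, Q* = 205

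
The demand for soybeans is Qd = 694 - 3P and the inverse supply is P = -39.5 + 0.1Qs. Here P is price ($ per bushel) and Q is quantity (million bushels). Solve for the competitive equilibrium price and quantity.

P* = 23, Q* = 625

Inverting to quantity form: Qs = 395 + 10P.
Set Qd = Qs: 694 - 3P = 395 + 10P, so 299 = 13P and P* = 23.
Substitute back: Q* = 694 - 3(23) = 625.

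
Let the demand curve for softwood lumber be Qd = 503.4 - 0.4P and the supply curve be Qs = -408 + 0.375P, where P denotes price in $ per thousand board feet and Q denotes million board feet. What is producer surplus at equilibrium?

At equilibrium Qd = Qs, so 503.4 - 0.4P = -408 + 0.375P; collecting terms, 911.4 = 0.775P and P* = 1176.
Then Q* = 503.4 - 0.4(1176) = 33.
Supply choke price (Qs = 0): P = 1088. Producer surplus = ½ × (1176 - 1088) × 33 = 1452.

Producer surplus = 1452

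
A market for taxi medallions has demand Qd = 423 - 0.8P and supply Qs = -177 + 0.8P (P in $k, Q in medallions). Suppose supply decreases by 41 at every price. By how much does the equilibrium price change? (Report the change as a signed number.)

Set Qd = Qs: 423 - 0.8P = -177 + 0.8P, so 600 = 1.6P and P* = 375.
Substitute back: Q* = 423 - 0.8(375) = 123.
After the shift, supply is Qs = -218 + 0.8P.
The new intersection has 641 = 1.6P, i.e. P = 400.625, Q = 102.5.
ΔP = 400.625 - 375 = 25.625.

ΔP = 25.625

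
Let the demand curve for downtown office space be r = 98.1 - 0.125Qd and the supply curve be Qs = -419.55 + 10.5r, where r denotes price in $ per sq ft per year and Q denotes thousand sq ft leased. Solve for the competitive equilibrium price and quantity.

In direct form, Qd = 784.8 - 8r.
Equating demand and supply, 784.8 - 8r = -419.55 + 10.5r gives 18.5r = 1204.35, so r* = 65.1.
From the demand curve, Q* = 784.8 - 8(65.1) = 264.

r* = 65.1, Q* = 264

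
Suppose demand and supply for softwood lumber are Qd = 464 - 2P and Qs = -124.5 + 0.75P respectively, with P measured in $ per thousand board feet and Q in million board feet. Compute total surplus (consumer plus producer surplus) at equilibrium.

Equating demand and supply, 464 - 2P = -124.5 + 0.75P gives 2.75P = 588.5, so P* = 214.
Plugging P* into demand: Q* = 464 - 2(214) = 36.
Demand choke price = 232; supply choke price = 166. CS = ½(232 - 214)(36) = 324; PS = ½(214 - 166)(36) = 864. Total surplus = 1188.

Total surplus = 1188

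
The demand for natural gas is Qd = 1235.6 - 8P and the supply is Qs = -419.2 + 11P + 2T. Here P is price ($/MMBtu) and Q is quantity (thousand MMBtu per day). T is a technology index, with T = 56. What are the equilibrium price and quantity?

With T = 56, supply is Qs = -307.2 + 11P.
At equilibrium Qd = Qs, so 1235.6 - 8P = -307.2 + 11P; collecting terms, 1542.8 = 19P and P* = 81.2.
Then Q* = 1235.6 - 8(81.2) = 586.

P* = 81.2, Q* = 586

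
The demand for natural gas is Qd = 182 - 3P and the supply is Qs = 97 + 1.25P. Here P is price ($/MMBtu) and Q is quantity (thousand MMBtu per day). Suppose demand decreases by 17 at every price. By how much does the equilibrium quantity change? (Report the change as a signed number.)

Equating demand and supply, 182 - 3P = 97 + 1.25P gives 4.25P = 85, so P* = 20.
From the demand curve, Q* = 182 - 3(20) = 122.
After the shift, demand is Qd = 165 - 3P.
New equilibrium: 68 = 4.25P, so P = 16 and Q = 117.
ΔQ = 117 - 122 = -5.

ΔQ = -5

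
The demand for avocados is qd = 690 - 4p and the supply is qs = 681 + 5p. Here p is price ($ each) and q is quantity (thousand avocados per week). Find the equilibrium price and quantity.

p* = 1, q* = 686

Set qd = qs: 690 - 4p = 681 + 5p, so 9 = 9p and p* = 1.
From the demand curve, q* = 690 - 4(1) = 686.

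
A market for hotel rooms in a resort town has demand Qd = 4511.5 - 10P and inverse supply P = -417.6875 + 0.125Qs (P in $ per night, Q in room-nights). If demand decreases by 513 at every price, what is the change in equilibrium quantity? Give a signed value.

ΔQ = -228

In direct form, Qs = 3341.5 + 8P.
The market clears where 4511.5 - 10P = 3341.5 + 8P. Rearranging, 18P = 1170, hence P* = 65.
From the demand curve, Q* = 4511.5 - 10(65) = 3861.5.
After the shift, demand is Qd = 3998.5 - 10P.
Re-solving, 18P = 657 gives P = 36.5 and Q = 3633.5.
ΔQ = 3633.5 - 3861.5 = -228.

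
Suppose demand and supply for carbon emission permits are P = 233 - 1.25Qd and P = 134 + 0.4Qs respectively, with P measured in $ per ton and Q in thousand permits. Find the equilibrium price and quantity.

P* = 158, Q* = 60

Solving each curve for Q: Qd = 186.4 - 0.8P and Qs = -335 + 2.5P.
The market clears where 186.4 - 0.8P = -335 + 2.5P. Rearranging, 3.3P = 521.4, hence P* = 158.
Plugging P* into demand: Q* = 186.4 - 0.8(158) = 60.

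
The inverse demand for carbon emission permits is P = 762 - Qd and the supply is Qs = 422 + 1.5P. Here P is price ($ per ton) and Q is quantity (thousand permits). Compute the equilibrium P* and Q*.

P* = 136, Q* = 626

Inverting to quantity form: Qd = 762 - P.
At equilibrium Qd = Qs, so 762 - P = 422 + 1.5P; collecting terms, 340 = 2.5P and P* = 136.
From the demand curve, Q* = 762 - 136 = 626.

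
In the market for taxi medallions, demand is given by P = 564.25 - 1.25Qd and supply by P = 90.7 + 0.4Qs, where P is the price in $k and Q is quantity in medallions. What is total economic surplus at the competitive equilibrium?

Inverting to quantity form: Qd = 451.4 - 0.8P and Qs = -226.75 + 2.5P.
The market clears where 451.4 - 0.8P = -226.75 + 2.5P. Rearranging, 3.3P = 678.15, hence P* = 205.5.
Substitute back: Q* = 451.4 - 0.8(205.5) = 287.
Demand choke price = 564.25; supply choke price = 90.7. CS = ½(564.25 - 205.5)(287) = 51480.625; PS = ½(205.5 - 90.7)(287) = 16473.8. Total surplus = 67954.425.

Total surplus = 67954.425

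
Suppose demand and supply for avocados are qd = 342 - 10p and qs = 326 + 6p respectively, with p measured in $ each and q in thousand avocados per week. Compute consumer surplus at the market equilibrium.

Set qd = qs: 342 - 10p = 326 + 6p, so 16 = 16p and p* = 1.
Plugging p* into demand: q* = 342 - 10(1) = 332.
Demand choke price (qd = 0): p = 342/10 = 34.2. Consumer surplus = ½ × (34.2 - 1) × 332 = 5511.2.

Consumer surplus = 5511.2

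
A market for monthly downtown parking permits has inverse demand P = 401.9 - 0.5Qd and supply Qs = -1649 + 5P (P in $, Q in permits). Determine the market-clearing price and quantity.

In direct form, Qd = 803.8 - 2P.
At equilibrium Qd = Qs, so 803.8 - 2P = -1649 + 5P; collecting terms, 2452.8 = 7P and P* = 350.4.
From the demand curve, Q* = 803.8 - 2(350.4) = 103.

P* = 350.4, Q* = 103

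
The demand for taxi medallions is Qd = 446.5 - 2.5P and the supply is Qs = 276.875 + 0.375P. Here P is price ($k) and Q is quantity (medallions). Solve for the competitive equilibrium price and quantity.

Set Qd = Qs: 446.5 - 2.5P = 276.875 + 0.375P, so 169.625 = 2.875P and P* = 59.
From the demand curve, Q* = 446.5 - 2.5(59) = 299.

P* = 59, Q* = 299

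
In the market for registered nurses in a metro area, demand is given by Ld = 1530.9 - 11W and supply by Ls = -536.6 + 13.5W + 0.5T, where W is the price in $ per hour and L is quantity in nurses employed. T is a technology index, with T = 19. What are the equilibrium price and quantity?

With T = 19, supply is Ls = -527.1 + 13.5W.
At equilibrium Ld = Ls, so 1530.9 - 11W = -527.1 + 13.5W; collecting terms, 2058 = 24.5W and W* = 84.
From the demand curve, L* = 1530.9 - 11(84) = 606.9.

W* = 84, L* = 606.9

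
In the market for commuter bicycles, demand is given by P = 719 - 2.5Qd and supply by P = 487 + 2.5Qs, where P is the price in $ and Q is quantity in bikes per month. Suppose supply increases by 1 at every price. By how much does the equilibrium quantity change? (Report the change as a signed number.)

Inverting to quantity form: Qd = 287.6 - 0.4P and Qs = -194.8 + 0.4P.
The market clears where 287.6 - 0.4P = -194.8 + 0.4P. Rearranging, 0.8P = 482.4, hence P* = 603.
Plugging P* into demand: Q* = 287.6 - 0.4(603) = 46.4.
After the shift, supply is Qs = -193.8 + 0.4P.
The new intersection has 481.4 = 0.8P, i.e. P = 601.75, Q = 46.9.
ΔQ = 46.9 - 46.4 = 0.5.

ΔQ = 0.5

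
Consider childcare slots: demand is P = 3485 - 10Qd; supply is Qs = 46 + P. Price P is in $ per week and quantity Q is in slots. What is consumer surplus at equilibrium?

Consumer surplus = 515205

In direct form, Qd = 348.5 - 0.1P.
Set Qd = Qs: 348.5 - 0.1P = 46 + P, so 302.5 = 1.1P and P* = 275.
From the demand curve, Q* = 348.5 - 0.1(275) = 321.
Demand choke price (Qd = 0): P = 348.5/0.1 = 3485. Consumer surplus = ½ × (3485 - 275) × 321 = 515205.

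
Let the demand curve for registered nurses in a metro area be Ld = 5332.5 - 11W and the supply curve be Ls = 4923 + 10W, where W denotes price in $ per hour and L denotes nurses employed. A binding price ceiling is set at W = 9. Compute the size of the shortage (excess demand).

With W fixed at 9, quantity demanded is 5233.5 and quantity supplied is 5013.
Shortage = Ld - Ls = 5233.5 - 5013 = 220.5.

Shortage = 220.5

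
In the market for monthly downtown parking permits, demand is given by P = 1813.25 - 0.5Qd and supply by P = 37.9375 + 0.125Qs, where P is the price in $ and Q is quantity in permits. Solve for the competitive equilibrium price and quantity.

P* = 393, Q* = 2840.5

Solving each curve for Q: Qd = 3626.5 - 2P and Qs = -303.5 + 8P.
At equilibrium Qd = Qs, so 3626.5 - 2P = -303.5 + 8P; collecting terms, 3930 = 10P and P* = 393.
Plugging P* into demand: Q* = 3626.5 - 2(393) = 2840.5.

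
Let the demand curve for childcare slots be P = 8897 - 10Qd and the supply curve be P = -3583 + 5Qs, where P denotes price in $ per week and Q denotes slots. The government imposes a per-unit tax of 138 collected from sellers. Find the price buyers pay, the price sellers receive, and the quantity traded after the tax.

P_b = 669, P_s = 531, Q = 822.8

In direct form, Qd = 889.7 - 0.1P and Qs = 716.6 + 0.2P.
The tax drives a wedge P_b - P_s = 138. Substituting P_s = P_b - 138 into supply: Qs = 689 + 0.2P_b.
Market clearing requires 889.7 - 0.1P_b = 689 + 0.2P_b; hence 200.7 = 0.3P_b and P_b = 669.
Then P_s = 669 - 138 = 531 and Q = 889.7 - 0.1(669) = 822.8.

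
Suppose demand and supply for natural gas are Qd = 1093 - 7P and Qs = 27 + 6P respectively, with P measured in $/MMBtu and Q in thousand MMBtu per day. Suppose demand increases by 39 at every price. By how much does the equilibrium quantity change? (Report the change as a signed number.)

Set Qd = Qs: 1093 - 7P = 27 + 6P, so 1066 = 13P and P* = 82.
Plugging P* into demand: Q* = 1093 - 7(82) = 519.
After the shift, demand is Qd = 1132 - 7P.
The new intersection has 1105 = 13P, i.e. P = 85, Q = 537.
ΔQ = 537 - 519 = 18.

ΔQ = 18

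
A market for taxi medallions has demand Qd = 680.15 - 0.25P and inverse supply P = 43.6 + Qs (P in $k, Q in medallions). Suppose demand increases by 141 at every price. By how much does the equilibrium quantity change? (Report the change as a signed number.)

ΔQ = 112.8

Rewriting in direct form: Qs = -43.6 + P.
Set Qd = Qs: 680.15 - 0.25P = -43.6 + P, so 723.75 = 1.25P and P* = 579.
Then Q* = 680.15 - 0.25(579) = 535.4.
After the shift, demand is Qd = 821.15 - 0.25P.
Re-solving, 1.25P = 864.75 gives P = 691.8 and Q = 648.2.
ΔQ = 648.2 - 535.4 = 112.8.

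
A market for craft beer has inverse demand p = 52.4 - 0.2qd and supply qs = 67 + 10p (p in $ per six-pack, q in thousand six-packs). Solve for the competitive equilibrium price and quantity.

p* = 13, q* = 197

Solving each curve for q: qd = 262 - 5p.
The market clears where 262 - 5p = 67 + 10p. Rearranging, 15p = 195, hence p* = 13.
Then q* = 262 - 5(13) = 197.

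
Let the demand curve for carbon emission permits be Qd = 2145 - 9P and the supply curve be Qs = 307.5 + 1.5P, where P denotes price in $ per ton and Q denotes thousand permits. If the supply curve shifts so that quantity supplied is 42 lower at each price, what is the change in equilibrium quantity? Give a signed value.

The market clears where 2145 - 9P = 307.5 + 1.5P. Rearranging, 10.5P = 1837.5, hence P* = 175.
Then Q* = 2145 - 9(175) = 570.
After the shift, supply is Qs = 265.5 + 1.5P.
The new intersection has 1879.5 = 10.5P, i.e. P = 179, Q = 534.
ΔQ = 534 - 570 = -36.

ΔQ = -36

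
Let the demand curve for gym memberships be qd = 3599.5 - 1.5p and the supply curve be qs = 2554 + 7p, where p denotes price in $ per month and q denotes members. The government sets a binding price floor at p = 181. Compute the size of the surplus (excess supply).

Evaluating both curves at the floor price 181 gives qd = 3328, qs = 3821.
Surplus = qs - qd = 3821 - 3328 = 493.

Surplus = 493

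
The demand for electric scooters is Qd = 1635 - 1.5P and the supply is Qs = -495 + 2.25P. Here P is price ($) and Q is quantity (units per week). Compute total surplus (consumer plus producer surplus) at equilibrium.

Total surplus = 340605

Equating demand and supply, 1635 - 1.5P = -495 + 2.25P gives 3.75P = 2130, so P* = 568.
Plugging P* into demand: Q* = 1635 - 1.5(568) = 783.
Demand choke price = 1090; supply choke price = 220. CS = ½(1090 - 568)(783) = 204363; PS = ½(568 - 220)(783) = 136242. Total surplus = 340605.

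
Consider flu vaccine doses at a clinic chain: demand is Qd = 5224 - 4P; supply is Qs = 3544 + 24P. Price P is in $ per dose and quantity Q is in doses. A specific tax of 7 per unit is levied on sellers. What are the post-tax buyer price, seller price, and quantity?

With a tax of 7 on sellers, they supply based on the net price P_s = P_b - 7, so Qs = 3376 + 24P_b.
Set Qd = Qs: 5224 - 4P_b = 3376 + 24P_b, so 1848 = 28P_b and P_b = 66.
So P_s = 59 and the quantity traded is Q = 5224 - 4(66) = 4960.

P_b = 66, P_s = 59, Q = 4960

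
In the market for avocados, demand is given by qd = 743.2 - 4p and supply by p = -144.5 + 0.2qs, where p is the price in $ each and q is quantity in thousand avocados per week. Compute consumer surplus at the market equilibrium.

Consumer surplus = 67344.5

Solving each curve for q: qs = 722.5 + 5p.
Set qd = qs: 743.2 - 4p = 722.5 + 5p, so 20.7 = 9p and p* = 2.3.
Plugging p* into demand: q* = 743.2 - 4(2.3) = 734.
Demand choke price (qd = 0): p = 743.2/4 = 185.8. Consumer surplus = ½ × (185.8 - 2.3) × 734 = 67344.5.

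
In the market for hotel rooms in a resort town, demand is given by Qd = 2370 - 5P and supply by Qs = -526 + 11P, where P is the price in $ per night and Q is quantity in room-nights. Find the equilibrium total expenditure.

Equating demand and supply, 2370 - 5P = -526 + 11P gives 16P = 2896, so P* = 181.
Then Q* = 2370 - 5(181) = 1465.
Total expenditure = P* × Q* = 181 × 1465 = 265165.

Total expenditure = 265165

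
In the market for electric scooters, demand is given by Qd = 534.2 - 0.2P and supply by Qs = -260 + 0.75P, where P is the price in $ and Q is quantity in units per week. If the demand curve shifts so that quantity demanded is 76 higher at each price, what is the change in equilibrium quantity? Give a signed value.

Set Qd = Qs: 534.2 - 0.2P = -260 + 0.75P, so 794.2 = 0.95P and P* = 836.
Plugging P* into demand: Q* = 534.2 - 0.2(836) = 367.
After the shift, demand is Qd = 610.2 - 0.2P.
Re-solving, 0.95P = 870.2 gives P = 916 and Q = 427.
ΔQ = 427 - 367 = 60.

ΔQ = 60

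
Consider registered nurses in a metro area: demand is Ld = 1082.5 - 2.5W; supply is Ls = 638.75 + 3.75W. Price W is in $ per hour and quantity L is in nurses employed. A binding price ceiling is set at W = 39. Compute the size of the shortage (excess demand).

Shortage = 200

At W = 39: Ld = 985 and Ls = 785.
Shortage = Ld - Ls = 985 - 785 = 200.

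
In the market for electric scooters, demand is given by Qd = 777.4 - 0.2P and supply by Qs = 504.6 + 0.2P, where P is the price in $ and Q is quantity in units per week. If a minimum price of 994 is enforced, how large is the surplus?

Evaluating both curves at the floor price 994 gives Qd = 578.6, Qs = 703.4.
Surplus = Qs - Qd = 703.4 - 578.6 = 124.8.

Surplus = 124.8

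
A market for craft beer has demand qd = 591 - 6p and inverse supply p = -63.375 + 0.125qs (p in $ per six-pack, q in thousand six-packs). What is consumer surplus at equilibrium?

Inverting to quantity form: qs = 507 + 8p.
Equating demand and supply, 591 - 6p = 507 + 8p gives 14p = 84, so p* = 6.
Substitute back: q* = 591 - 6(6) = 555.
Demand choke price (qd = 0): p = 591/6 = 98.5. Consumer surplus = ½ × (98.5 - 6) × 555 = 25668.75.

Consumer surplus = 25668.75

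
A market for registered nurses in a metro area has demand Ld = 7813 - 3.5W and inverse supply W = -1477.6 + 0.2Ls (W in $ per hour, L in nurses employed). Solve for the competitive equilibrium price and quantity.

Inverting to quantity form: Ls = 7388 + 5W.
Set Ld = Ls: 7813 - 3.5W = 7388 + 5W, so 425 = 8.5W and W* = 50.
From the demand curve, L* = 7813 - 3.5(50) = 7638.

W* = 50, L* = 7638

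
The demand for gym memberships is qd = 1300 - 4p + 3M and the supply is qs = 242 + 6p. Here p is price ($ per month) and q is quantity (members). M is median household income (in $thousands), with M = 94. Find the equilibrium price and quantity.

p* = 134, q* = 1046

With M = 94, demand is qd = 1582 - 4p.
Equating demand and supply, 1582 - 4p = 242 + 6p gives 10p = 1340, so p* = 134.
Plugging p* into demand: q* = 1582 - 4(134) = 1046.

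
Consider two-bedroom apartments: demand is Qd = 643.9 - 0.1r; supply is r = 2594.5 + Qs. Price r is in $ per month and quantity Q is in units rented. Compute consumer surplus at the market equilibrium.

In direct form, Qs = -2594.5 + r.
Set Qd = Qs: 643.9 - 0.1r = -2594.5 + r, so 3238.4 = 1.1r and r* = 2944.
Plugging r* into demand: Q* = 643.9 - 0.1(2944) = 349.5.
Demand choke price (Qd = 0): r = 643.9/0.1 = 6439. Consumer surplus = ½ × (6439 - 2944) × 349.5 = 610751.25.

Consumer surplus = 610751.25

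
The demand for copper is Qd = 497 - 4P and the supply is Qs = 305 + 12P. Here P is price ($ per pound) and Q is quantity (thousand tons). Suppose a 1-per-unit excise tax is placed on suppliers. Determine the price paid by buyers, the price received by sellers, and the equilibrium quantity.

P_b = 12.75, P_s = 11.75, Q = 446

The tax drives a wedge P_b - P_s = 1. Substituting P_s = P_b - 1 into supply: Qs = 293 + 12P_b.
Set Qd = Qs: 497 - 4P_b = 293 + 12P_b, so 204 = 16P_b and P_b = 12.75.
Then P_s = 12.75 - 1 = 11.75 and Q = 497 - 4(12.75) = 446.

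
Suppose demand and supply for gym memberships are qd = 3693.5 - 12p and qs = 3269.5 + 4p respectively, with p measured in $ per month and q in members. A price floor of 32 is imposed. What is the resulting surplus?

Surplus = 88

Evaluating both curves at the floor price 32 gives qd = 3309.5, qs = 3397.5.
Surplus = qs - qd = 3397.5 - 3309.5 = 88.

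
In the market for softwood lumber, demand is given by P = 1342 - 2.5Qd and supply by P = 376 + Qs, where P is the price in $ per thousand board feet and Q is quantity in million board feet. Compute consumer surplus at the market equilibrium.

Consumer surplus = 95220

Rewriting in direct form: Qd = 536.8 - 0.4P and Qs = -376 + P.
Equating demand and supply, 536.8 - 0.4P = -376 + P gives 1.4P = 912.8, so P* = 652.
Plugging P* into demand: Q* = 536.8 - 0.4(652) = 276.
Demand choke price (Qd = 0): P = 536.8/0.4 = 1342. Consumer surplus = ½ × (1342 - 652) × 276 = 95220.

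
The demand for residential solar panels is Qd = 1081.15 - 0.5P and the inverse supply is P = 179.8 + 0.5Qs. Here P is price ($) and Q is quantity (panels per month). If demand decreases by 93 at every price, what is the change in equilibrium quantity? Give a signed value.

ΔQ = -74.4

In direct form, Qs = -359.6 + 2P.
At equilibrium Qd = Qs, so 1081.15 - 0.5P = -359.6 + 2P; collecting terms, 1440.75 = 2.5P and P* = 576.3.
Substitute back: Q* = 1081.15 - 0.5(576.3) = 793.
After the shift, demand is Qd = 988.15 - 0.5P.
New equilibrium: 1347.75 = 2.5P, so P = 539.1 and Q = 718.6.
ΔQ = 718.6 - 793 = -74.4.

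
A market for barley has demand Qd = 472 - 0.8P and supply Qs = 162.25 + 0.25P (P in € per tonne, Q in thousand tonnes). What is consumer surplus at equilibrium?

Equating demand and supply, 472 - 0.8P = 162.25 + 0.25P gives 1.05P = 309.75, so P* = 295.
Plugging P* into demand: Q* = 472 - 0.8(295) = 236.
Demand choke price (Qd = 0): P = 472/0.8 = 590. Consumer surplus = ½ × (590 - 295) × 236 = 34810.

Consumer surplus = 34810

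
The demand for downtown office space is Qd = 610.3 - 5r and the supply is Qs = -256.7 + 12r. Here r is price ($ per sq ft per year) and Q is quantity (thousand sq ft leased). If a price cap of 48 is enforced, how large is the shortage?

Evaluating both curves at the ceiling price 48 gives Qd = 370.3, Qs = 319.3.
Shortage = Qd - Qs = 370.3 - 319.3 = 51.

Shortage = 51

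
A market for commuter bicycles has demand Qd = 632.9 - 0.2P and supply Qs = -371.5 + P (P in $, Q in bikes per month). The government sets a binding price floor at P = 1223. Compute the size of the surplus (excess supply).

Surplus = 463.2

At P = 1223: Qd = 388.3 and Qs = 851.5.
Surplus = Qs - Qd = 851.5 - 388.3 = 463.2.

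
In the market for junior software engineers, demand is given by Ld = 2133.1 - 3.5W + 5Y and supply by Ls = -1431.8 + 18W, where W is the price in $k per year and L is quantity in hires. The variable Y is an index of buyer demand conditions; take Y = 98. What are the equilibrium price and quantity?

With Y = 98, demand is Ld = 2623.1 - 3.5W.
Set Ld = Ls: 2623.1 - 3.5W = -1431.8 + 18W, so 4054.9 = 21.5W and W* = 188.6.
From the demand curve, L* = 2623.1 - 3.5(188.6) = 1963.

W* = 188.6, L* = 1963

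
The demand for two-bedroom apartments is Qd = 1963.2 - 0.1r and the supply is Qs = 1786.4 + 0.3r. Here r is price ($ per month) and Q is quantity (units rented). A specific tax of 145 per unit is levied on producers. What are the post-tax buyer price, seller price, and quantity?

With a tax of 145 on producers, they supply based on the net price r_s = r_b - 145, so Qs = 1742.9 + 0.3r_b.
Equate demand and the shifted supply: 1963.2 - 0.1r_b = 1742.9 + 0.3r_b, giving 0.4r_b = 220.3, so r_b = 550.75.
So r_s = 405.75 and the quantity traded is Q = 1963.2 - 0.1(550.75) = 1908.125.

r_b = 550.75, r_s = 405.75, Q = 1908.125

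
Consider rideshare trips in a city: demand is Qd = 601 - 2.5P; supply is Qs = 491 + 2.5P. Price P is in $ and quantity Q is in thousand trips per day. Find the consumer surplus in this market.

Equating demand and supply, 601 - 2.5P = 491 + 2.5P gives 5P = 110, so P* = 22.
Then Q* = 601 - 2.5(22) = 546.
Demand choke price (Qd = 0): P = 601/2.5 = 240.4. Consumer surplus = ½ × (240.4 - 22) × 546 = 59623.2.

Consumer surplus = 59623.2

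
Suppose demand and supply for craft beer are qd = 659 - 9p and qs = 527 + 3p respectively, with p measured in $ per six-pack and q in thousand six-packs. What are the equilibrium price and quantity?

p* = 11, q* = 560

At equilibrium qd = qs, so 659 - 9p = 527 + 3p; collecting terms, 132 = 12p and p* = 11.
Then q* = 659 - 9(11) = 560.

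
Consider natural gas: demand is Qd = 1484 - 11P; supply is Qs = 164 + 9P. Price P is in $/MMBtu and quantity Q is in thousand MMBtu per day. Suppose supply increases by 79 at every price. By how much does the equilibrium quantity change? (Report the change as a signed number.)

The market clears where 1484 - 11P = 164 + 9P. Rearranging, 20P = 1320, hence P* = 66.
Then Q* = 1484 - 11(66) = 758.
After the shift, supply is Qs = 243 + 9P.
The new intersection has 1241 = 20P, i.e. P = 62.05, Q = 801.45.
ΔQ = 801.45 - 758 = 43.45.

ΔQ = 43.45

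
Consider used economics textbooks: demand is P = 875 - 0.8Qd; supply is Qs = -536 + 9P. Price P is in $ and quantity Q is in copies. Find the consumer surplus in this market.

Consumer surplus = 320410

Inverting to quantity form: Qd = 1093.75 - 1.25P.
The market clears where 1093.75 - 1.25P = -536 + 9P. Rearranging, 10.25P = 1629.75, hence P* = 159.
From the demand curve, Q* = 1093.75 - 1.25(159) = 895.
Demand choke price (Qd = 0): P = 1093.75/1.25 = 875. Consumer surplus = ½ × (875 - 159) × 895 = 320410.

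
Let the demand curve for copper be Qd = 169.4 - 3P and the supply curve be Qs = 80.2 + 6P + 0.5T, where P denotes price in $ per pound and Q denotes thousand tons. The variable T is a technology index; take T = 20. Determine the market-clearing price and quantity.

With T = 20, supply is Qs = 90.2 + 6P.
Set Qd = Qs: 169.4 - 3P = 90.2 + 6P, so 79.2 = 9P and P* = 8.8.
From the demand curve, Q* = 169.4 - 3(8.8) = 143.

P* = 8.8, Q* = 143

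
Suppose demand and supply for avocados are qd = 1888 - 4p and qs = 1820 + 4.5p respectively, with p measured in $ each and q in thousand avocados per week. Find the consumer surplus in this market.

At equilibrium qd = qs, so 1888 - 4p = 1820 + 4.5p; collecting terms, 68 = 8.5p and p* = 8.
Substitute back: q* = 1888 - 4(8) = 1856.
Demand choke price (qd = 0): p = 1888/4 = 472. Consumer surplus = ½ × (472 - 8) × 1856 = 430592.

Consumer surplus = 430592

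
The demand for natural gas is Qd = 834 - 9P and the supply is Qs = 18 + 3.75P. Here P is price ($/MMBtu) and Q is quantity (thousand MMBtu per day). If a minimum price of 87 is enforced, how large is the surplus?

At P = 87: Qd = 51 and Qs = 344.25.
Surplus = Qs - Qd = 344.25 - 51 = 293.25.

Surplus = 293.25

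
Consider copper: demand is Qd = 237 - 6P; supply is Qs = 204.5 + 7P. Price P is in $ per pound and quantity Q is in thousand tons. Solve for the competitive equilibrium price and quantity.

Equating demand and supply, 237 - 6P = 204.5 + 7P gives 13P = 32.5, so P* = 2.5.
Substitute back: Q* = 237 - 6(2.5) = 222.

P* = 2.5, Q* = 222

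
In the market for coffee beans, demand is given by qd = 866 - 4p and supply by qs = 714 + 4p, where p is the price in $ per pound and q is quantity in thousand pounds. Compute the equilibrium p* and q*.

Equating demand and supply, 866 - 4p = 714 + 4p gives 8p = 152, so p* = 19.
Plugging p* into demand: q* = 866 - 4(19) = 790.

p* = 19, q* = 790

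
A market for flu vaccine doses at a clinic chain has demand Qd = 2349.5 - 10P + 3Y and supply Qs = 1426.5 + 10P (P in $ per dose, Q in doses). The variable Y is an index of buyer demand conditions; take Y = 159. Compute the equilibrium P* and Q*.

P* = 70, Q* = 2126.5

With Y = 159, demand is Qd = 2826.5 - 10P.
Equating demand and supply, 2826.5 - 10P = 1426.5 + 10P gives 20P = 1400, so P* = 70.
Plugging P* into demand: Q* = 2826.5 - 10(70) = 2126.5.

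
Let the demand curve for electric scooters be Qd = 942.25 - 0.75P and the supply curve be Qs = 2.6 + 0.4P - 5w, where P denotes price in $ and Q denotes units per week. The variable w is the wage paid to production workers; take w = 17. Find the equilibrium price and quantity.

With w = 17, supply is Qs = -82.4 + 0.4P.
Equating demand and supply, 942.25 - 0.75P = -82.4 + 0.4P gives 1.15P = 1024.65, so P* = 891.
From the demand curve, Q* = 942.25 - 0.75(891) = 274.

P* = 891, Q* = 274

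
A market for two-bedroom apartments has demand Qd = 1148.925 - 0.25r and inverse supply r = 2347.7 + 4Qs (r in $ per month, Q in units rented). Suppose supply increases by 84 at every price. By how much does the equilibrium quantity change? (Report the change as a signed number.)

Solving each curve for Q: Qs = -586.925 + 0.25r.
The market clears where 1148.925 - 0.25r = -586.925 + 0.25r. Rearranging, 0.5r = 1735.85, hence r* = 3471.7.
Then Q* = 1148.925 - 0.25(3471.7) = 281.
After the shift, supply is Qs = -502.925 + 0.25r.
Re-solving, 0.5r = 1651.85 gives r = 3303.7 and Q = 323.
ΔQ = 323 - 281 = 42.

ΔQ = 42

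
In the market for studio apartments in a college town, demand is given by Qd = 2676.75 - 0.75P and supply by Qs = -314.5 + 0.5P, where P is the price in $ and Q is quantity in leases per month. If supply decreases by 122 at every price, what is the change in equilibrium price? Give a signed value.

ΔP = 97.6

At equilibrium Qd = Qs, so 2676.75 - 0.75P = -314.5 + 0.5P; collecting terms, 2991.25 = 1.25P and P* = 2393.
Substitute back: Q* = 2676.75 - 0.75(2393) = 882.
After the shift, supply is Qs = -436.5 + 0.5P.
New equilibrium: 3113.25 = 1.25P, so P = 2490.6 and Q = 808.8.
ΔP = 2490.6 - 2393 = 97.6.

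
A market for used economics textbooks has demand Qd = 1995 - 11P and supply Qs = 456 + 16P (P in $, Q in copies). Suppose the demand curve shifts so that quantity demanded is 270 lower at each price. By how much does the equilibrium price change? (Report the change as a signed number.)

Set Qd = Qs: 1995 - 11P = 456 + 16P, so 1539 = 27P and P* = 57.
Substitute back: Q* = 1995 - 11(57) = 1368.
After the shift, demand is Qd = 1725 - 11P.
Re-solving, 27P = 1269 gives P = 47 and Q = 1208.
ΔP = 47 - 57 = -10.

ΔP = -10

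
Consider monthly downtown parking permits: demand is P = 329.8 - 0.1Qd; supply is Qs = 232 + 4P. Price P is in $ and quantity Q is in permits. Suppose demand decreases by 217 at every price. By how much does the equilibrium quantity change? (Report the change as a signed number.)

Solving each curve for Q: Qd = 3298 - 10P.
The market clears where 3298 - 10P = 232 + 4P. Rearranging, 14P = 3066, hence P* = 219.
From the demand curve, Q* = 3298 - 10(219) = 1108.
After the shift, demand is Qd = 3081 - 10P.
The new intersection has 2849 = 14P, i.e. P = 203.5, Q = 1046.
ΔQ = 1046 - 1108 = -62.

ΔQ = -62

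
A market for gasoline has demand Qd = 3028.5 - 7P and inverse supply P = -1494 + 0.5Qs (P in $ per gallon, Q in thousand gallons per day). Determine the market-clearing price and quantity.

P* = 4.5, Q* = 2997

Solving each curve for Q: Qs = 2988 + 2P.
Set Qd = Qs: 3028.5 - 7P = 2988 + 2P, so 40.5 = 9P and P* = 4.5.
Plugging P* into demand: Q* = 3028.5 - 7(4.5) = 2997.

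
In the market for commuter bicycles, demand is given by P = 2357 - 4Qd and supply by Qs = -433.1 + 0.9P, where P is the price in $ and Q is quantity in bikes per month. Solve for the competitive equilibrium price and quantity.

Solving each curve for Q: Qd = 589.25 - 0.25P.
Set Qd = Qs: 589.25 - 0.25P = -433.1 + 0.9P, so 1022.35 = 1.15P and P* = 889.
Plugging P* into demand: Q* = 589.25 - 0.25(889) = 367.

P* = 889, Q* = 367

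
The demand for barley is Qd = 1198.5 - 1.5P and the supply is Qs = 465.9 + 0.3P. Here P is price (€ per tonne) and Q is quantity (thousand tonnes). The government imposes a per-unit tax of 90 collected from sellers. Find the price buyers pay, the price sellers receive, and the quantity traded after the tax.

Sellers keep P_s = P_b - 90 per unit, so supply in terms of the buyer price is Qs = 438.9 + 0.3P_b.
Equate demand and the shifted supply: 1198.5 - 1.5P_b = 438.9 + 0.3P_b, giving 1.8P_b = 759.6, so P_b = 422.
Then P_s = 422 - 90 = 332 and Q = 1198.5 - 1.5(422) = 565.5.

P_b = 422, P_s = 332, Q = 565.5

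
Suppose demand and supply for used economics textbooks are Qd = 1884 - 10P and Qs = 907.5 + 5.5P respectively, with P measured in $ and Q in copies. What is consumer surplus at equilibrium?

Consumer surplus = 78625.8

The market clears where 1884 - 10P = 907.5 + 5.5P. Rearranging, 15.5P = 976.5, hence P* = 63.
Substitute back: Q* = 1884 - 10(63) = 1254.
Demand choke price (Qd = 0): P = 1884/10 = 188.4. Consumer surplus = ½ × (188.4 - 63) × 1254 = 78625.8.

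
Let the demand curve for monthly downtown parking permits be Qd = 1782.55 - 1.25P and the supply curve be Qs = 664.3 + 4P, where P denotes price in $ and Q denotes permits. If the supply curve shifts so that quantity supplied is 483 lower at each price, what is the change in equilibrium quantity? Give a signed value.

At equilibrium Qd = Qs, so 1782.55 - 1.25P = 664.3 + 4P; collecting terms, 1118.25 = 5.25P and P* = 213.
From the demand curve, Q* = 1782.55 - 1.25(213) = 1516.3.
After the shift, supply is Qs = 181.3 + 4P.
Re-solving, 5.25P = 1601.25 gives P = 305 and Q = 1401.3.
ΔQ = 1401.3 - 1516.3 = -115.

ΔQ = -115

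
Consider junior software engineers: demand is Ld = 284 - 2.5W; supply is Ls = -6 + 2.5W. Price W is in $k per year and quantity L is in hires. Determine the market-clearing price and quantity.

W* = 58, L* = 139

At equilibrium Ld = Ls, so 284 - 2.5W = -6 + 2.5W; collecting terms, 290 = 5W and W* = 58.
Plugging W* into demand: L* = 284 - 2.5(58) = 139.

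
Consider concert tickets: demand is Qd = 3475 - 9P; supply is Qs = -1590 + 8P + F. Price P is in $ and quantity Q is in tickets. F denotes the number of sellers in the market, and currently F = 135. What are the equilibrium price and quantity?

P* = 290, Q* = 865

With F = 135, supply is Qs = -1455 + 8P.
At equilibrium Qd = Qs, so 3475 - 9P = -1455 + 8P; collecting terms, 4930 = 17P and P* = 290.
Plugging P* into demand: Q* = 3475 - 9(290) = 865.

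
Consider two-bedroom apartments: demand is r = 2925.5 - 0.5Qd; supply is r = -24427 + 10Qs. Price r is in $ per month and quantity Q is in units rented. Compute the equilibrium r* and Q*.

r* = 1623, Q* = 2605

In direct form, Qd = 5851 - 2r and Qs = 2442.7 + 0.1r.
At equilibrium Qd = Qs, so 5851 - 2r = 2442.7 + 0.1r; collecting terms, 3408.3 = 2.1r and r* = 1623.
Plugging r* into demand: Q* = 5851 - 2(1623) = 2605.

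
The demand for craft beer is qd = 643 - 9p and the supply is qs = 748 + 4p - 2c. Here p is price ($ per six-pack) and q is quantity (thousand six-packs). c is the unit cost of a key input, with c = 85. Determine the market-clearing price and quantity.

With c = 85, supply is qs = 578 + 4p.
At equilibrium qd = qs, so 643 - 9p = 578 + 4p; collecting terms, 65 = 13p and p* = 5.
Substitute back: q* = 643 - 9(5) = 598.

p* = 5, q* = 598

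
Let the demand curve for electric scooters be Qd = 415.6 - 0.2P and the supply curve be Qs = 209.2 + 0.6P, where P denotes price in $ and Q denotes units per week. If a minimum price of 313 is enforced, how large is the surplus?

Evaluating both curves at the floor price 313 gives Qd = 353, Qs = 397.
Surplus = Qs - Qd = 397 - 353 = 44.

Surplus = 44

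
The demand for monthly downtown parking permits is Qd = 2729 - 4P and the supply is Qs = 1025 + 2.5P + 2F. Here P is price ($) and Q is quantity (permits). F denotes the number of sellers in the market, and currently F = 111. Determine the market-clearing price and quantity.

P* = 228, Q* = 1817

With F = 111, supply is Qs = 1247 + 2.5P.
Set Qd = Qs: 2729 - 4P = 1247 + 2.5P, so 1482 = 6.5P and P* = 228.
Substitute back: Q* = 2729 - 4(228) = 1817.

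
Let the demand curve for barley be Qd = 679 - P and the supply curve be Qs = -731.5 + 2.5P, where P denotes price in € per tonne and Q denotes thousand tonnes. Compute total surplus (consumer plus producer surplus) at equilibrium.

Set Qd = Qs: 679 - P = -731.5 + 2.5P, so 1410.5 = 3.5P and P* = 403.
Plugging P* into demand: Q* = 679 - 403 = 276.
Demand choke price = 679; supply choke price = 292.6. CS = ½(679 - 403)(276) = 38088; PS = ½(403 - 292.6)(276) = 15235.2. Total surplus = 53323.2.

Total surplus = 53323.2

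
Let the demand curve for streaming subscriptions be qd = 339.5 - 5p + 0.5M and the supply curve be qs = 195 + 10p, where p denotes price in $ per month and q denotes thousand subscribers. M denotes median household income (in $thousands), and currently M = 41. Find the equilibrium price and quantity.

p* = 11, q* = 305

With M = 41, demand is qd = 360 - 5p.
Set qd = qs: 360 - 5p = 195 + 10p, so 165 = 15p and p* = 11.
Then q* = 360 - 5(11) = 305.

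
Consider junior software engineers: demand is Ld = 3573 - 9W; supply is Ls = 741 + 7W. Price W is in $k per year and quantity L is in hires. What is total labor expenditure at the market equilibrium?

Equating demand and supply, 3573 - 9W = 741 + 7W gives 16W = 2832, so W* = 177.
Then L* = 3573 - 9(177) = 1980.
Total labor expenditure = W* × L* = 177 × 1980 = 350460.

Total labor expenditure = 350460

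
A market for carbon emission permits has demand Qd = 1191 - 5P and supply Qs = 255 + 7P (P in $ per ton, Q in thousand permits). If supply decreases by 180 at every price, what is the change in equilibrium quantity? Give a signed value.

Equating demand and supply, 1191 - 5P = 255 + 7P gives 12P = 936, so P* = 78.
Substitute back: Q* = 1191 - 5(78) = 801.
After the shift, supply is Qs = 75 + 7P.
New equilibrium: 1116 = 12P, so P = 93 and Q = 726.
ΔQ = 726 - 801 = -75.

ΔQ = -75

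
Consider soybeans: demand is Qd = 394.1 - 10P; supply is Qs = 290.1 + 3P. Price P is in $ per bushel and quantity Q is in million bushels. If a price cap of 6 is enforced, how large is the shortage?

Shortage = 26

Evaluating both curves at the ceiling price 6 gives Qd = 334.1, Qs = 308.1.
Shortage = Qd - Qs = 334.1 - 308.1 = 26.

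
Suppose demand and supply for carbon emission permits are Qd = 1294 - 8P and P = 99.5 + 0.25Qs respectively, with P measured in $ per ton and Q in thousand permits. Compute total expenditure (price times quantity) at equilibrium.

In direct form, Qs = -398 + 4P.
Set Qd = Qs: 1294 - 8P = -398 + 4P, so 1692 = 12P and P* = 141.
From the demand curve, Q* = 1294 - 8(141) = 166.
Total expenditure = P* × Q* = 141 × 166 = 23406.

Total expenditure = 23406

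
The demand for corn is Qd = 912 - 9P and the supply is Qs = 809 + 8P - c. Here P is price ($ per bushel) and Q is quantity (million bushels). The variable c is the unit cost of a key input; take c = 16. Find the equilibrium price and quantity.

With c = 16, supply is Qs = 793 + 8P.
At equilibrium Qd = Qs, so 912 - 9P = 793 + 8P; collecting terms, 119 = 17P and P* = 7.
Then Q* = 912 - 9(7) = 849.

P* = 7, Q* = 849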